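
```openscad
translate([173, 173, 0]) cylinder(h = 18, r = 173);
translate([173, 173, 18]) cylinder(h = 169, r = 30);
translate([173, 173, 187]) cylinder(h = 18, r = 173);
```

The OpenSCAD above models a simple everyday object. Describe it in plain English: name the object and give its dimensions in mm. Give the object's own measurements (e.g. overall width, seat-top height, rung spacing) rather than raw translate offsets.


A spool: two coaxial disc flanges of radius 173 mm and thickness 18 mm, joined by a core cylinder of radius 30 mm and height 169 mm. The lower flange rests on z = 0 and the three cylinders share a vertical axis.


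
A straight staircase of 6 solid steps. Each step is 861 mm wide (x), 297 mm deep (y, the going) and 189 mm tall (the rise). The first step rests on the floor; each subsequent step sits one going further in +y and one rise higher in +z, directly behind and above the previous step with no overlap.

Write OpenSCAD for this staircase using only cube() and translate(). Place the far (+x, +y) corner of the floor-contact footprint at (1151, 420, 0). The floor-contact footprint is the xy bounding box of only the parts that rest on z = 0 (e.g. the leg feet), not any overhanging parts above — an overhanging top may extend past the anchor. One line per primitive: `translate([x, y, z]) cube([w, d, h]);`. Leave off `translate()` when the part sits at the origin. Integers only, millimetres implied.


translate([290, 123, 0]) cube([861, 297, 189]);
translate([290, 420, 189]) cube([861, 297, 189]);
translate([290, 717, 378]) cube([861, 297, 189]);
translate([290, 1014, 567]) cube([861, 297, 189]);
translate([290, 1311, 756]) cube([861, 297, 189]);
translate([290, 1608, 945]) cube([861, 297, 189]);


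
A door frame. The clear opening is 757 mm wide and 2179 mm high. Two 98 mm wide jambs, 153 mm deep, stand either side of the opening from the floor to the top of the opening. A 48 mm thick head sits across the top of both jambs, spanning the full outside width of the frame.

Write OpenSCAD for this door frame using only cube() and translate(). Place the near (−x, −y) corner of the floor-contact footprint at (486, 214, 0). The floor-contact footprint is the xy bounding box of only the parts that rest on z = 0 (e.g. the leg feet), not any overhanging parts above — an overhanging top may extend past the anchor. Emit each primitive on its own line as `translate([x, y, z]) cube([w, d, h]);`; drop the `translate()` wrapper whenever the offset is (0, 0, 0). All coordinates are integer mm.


translate([486, 214, 0]) cube([98, 153, 2179]);
translate([1341, 214, 0]) cube([98, 153, 2179]);
translate([486, 214, 2179]) cube([953, 153, 48]);


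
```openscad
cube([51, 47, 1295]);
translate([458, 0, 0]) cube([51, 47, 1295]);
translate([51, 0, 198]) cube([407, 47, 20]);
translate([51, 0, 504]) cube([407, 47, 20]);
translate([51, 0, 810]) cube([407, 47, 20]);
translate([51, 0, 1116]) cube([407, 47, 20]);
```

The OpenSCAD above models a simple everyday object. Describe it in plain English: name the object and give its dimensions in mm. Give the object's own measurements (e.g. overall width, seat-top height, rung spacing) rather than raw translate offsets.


A straight ladder. Two 51×47 mm vertical rails, 1295 mm tall, stand 509 mm apart (outside-to-outside) with their front faces coplanar on the −y side. 4 rungs, each 47 mm deep and 20 mm tall, span between the inner faces of the rails, front faces flush with the rails. The lowest rung's underside is at z = 198 mm and rungs are spaced 306 mm apart (underside to underside).


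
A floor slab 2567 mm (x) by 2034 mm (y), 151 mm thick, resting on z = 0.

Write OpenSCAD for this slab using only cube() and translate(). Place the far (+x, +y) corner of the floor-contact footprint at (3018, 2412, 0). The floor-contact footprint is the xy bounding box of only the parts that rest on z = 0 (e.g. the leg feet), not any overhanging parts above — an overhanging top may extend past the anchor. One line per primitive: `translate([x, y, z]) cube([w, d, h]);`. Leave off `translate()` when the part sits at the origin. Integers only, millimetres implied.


translate([451, 378, 0]) cube([2567, 2034, 151]);


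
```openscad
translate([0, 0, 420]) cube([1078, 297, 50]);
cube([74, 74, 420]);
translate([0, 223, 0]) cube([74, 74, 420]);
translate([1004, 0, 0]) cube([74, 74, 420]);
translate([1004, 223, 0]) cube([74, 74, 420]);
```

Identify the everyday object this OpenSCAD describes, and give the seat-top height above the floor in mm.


A bench. The seat-top height is 470 mm.

A long slab on four corner posts — a bench. The slab sits at z = 420 with thickness 50, so the top is 420 + 50 = 470 mm.


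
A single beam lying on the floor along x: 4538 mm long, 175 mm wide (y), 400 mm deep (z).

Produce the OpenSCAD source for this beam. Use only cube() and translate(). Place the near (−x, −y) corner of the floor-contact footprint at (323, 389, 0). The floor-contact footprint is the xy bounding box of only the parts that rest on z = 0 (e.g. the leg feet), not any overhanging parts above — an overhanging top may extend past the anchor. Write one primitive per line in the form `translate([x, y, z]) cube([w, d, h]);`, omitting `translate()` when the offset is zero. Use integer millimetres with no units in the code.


translate([323, 389, 0]) cube([4538, 175, 400]);


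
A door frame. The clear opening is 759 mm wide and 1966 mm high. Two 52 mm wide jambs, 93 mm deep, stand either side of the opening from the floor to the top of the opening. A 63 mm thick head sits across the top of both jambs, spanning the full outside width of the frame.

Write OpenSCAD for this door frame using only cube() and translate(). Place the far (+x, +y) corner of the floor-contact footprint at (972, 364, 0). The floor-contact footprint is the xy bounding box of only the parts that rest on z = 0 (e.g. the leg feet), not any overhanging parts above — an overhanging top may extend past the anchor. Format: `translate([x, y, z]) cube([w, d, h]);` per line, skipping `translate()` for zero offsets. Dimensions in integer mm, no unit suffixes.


translate([109, 271, 0]) cube([52, 93, 1966]);
translate([920, 271, 0]) cube([52, 93, 1966]);
translate([109, 271, 1966]) cube([863, 93, 63]);


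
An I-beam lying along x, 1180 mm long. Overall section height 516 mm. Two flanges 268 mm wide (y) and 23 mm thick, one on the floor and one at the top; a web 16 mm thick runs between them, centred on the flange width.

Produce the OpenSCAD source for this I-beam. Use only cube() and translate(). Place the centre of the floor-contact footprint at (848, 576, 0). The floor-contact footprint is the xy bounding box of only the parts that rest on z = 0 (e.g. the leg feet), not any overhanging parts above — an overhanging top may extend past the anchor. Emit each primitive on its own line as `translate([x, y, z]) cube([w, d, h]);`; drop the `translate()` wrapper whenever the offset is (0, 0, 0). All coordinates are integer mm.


translate([258, 442, 0]) cube([1180, 268, 23]);
translate([258, 568, 23]) cube([1180, 16, 470]);
translate([258, 442, 493]) cube([1180, 268, 23]);


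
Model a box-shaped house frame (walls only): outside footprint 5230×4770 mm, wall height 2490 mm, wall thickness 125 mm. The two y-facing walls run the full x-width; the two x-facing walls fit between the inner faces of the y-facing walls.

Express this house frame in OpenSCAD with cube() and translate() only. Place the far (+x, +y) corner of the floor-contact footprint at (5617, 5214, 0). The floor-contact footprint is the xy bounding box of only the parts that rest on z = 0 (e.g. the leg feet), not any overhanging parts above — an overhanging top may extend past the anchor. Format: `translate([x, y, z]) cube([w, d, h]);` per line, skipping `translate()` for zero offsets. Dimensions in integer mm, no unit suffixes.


translate([387, 444, 0]) cube([5230, 125, 2490]);
translate([387, 5089, 0]) cube([5230, 125, 2490]);
translate([387, 569, 0]) cube([125, 4520, 2490]);
translate([5492, 569, 0]) cube([125, 4520, 2490]);


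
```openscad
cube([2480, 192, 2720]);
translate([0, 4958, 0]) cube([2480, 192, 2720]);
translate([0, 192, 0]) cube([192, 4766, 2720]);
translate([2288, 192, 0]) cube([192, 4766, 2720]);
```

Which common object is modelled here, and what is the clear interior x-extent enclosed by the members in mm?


A house (or room) frame. The interior width is 2096 mm.

Four 2720 mm walls enclosing a rectangle with no floor or roof — a room or house frame. Outside width is 2480 mm and wall thickness is 192 mm, so the interior width is 2480 − 2 × 192 = 2096 mm.


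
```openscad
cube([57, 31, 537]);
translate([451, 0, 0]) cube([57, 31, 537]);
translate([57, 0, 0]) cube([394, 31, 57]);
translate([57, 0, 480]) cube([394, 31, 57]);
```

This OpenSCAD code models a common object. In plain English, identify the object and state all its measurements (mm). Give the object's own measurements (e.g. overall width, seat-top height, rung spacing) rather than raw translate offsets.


A rectangular picture frame lying in the x–z plane (depth along y). The opening is 394 mm wide (x) by 423 mm tall (z), surrounded by a border 57 mm wide on all four sides. The frame is 31 mm deep and is made of two full-height vertical stiles with two horizontal rails fitted between them.


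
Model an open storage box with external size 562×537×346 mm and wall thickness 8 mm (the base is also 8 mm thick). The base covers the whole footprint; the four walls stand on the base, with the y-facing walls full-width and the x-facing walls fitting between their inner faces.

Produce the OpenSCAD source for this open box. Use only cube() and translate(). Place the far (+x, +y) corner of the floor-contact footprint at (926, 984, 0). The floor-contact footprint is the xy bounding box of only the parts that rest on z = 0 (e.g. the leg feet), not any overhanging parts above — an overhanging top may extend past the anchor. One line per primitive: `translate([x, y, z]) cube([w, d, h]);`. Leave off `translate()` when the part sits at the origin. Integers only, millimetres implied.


translate([364, 447, 0]) cube([562, 537, 8]);
translate([364, 447, 8]) cube([562, 8, 338]);
translate([364, 976, 8]) cube([562, 8, 338]);
translate([364, 455, 8]) cube([8, 521, 338]);
translate([918, 455, 8]) cube([8, 521, 338]);


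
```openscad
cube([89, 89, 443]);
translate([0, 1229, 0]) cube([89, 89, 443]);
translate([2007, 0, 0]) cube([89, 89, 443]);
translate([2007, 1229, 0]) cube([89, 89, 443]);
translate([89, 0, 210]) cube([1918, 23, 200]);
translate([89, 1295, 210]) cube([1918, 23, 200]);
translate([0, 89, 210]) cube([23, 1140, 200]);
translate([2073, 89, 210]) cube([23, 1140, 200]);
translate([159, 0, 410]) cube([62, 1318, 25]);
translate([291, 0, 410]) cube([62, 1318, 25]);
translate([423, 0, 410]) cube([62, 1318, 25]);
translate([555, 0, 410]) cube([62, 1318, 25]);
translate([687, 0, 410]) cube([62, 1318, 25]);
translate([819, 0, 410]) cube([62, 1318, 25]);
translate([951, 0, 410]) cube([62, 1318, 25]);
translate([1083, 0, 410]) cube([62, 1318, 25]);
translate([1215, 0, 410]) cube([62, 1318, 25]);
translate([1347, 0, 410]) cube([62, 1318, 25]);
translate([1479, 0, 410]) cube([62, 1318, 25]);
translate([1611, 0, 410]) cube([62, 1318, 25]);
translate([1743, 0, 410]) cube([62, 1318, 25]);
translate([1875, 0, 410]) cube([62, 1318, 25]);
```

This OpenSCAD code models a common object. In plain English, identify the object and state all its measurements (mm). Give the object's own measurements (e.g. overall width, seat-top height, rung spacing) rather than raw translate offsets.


A bed frame 2096 mm long (x) by 1318 mm wide (y). Four 89×89 mm corner posts, 443 mm tall, at the corners of the footprint. Four rails of 23 mm thickness and 200 mm height run between adjacent posts with their undersides at z = 210 mm, their outer faces flush with the outside of the frame (the two x-running rails run between the posts' inner faces; the two y-running rails run between the posts' inner faces). 14 slats, each 62 mm wide (x) and 25 mm thick, lie across the top of the two x-running rails, running the full 1318 mm width of the frame in y; along x they sit between the end posts with a 70 mm gap after the −x posts and between neighbouring slats and before the +x posts.


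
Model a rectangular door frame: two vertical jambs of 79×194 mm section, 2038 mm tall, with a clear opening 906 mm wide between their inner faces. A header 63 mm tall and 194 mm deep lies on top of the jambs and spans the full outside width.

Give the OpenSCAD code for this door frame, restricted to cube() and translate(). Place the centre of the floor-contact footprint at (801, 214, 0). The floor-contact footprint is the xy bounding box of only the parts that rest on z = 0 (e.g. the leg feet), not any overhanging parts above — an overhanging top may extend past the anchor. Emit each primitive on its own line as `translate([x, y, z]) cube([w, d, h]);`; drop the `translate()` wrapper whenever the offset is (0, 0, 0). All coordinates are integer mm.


translate([269, 117, 0]) cube([79, 194, 2038]);
translate([1254, 117, 0]) cube([79, 194, 2038]);
translate([269, 117, 2038]) cube([1064, 194, 63]);


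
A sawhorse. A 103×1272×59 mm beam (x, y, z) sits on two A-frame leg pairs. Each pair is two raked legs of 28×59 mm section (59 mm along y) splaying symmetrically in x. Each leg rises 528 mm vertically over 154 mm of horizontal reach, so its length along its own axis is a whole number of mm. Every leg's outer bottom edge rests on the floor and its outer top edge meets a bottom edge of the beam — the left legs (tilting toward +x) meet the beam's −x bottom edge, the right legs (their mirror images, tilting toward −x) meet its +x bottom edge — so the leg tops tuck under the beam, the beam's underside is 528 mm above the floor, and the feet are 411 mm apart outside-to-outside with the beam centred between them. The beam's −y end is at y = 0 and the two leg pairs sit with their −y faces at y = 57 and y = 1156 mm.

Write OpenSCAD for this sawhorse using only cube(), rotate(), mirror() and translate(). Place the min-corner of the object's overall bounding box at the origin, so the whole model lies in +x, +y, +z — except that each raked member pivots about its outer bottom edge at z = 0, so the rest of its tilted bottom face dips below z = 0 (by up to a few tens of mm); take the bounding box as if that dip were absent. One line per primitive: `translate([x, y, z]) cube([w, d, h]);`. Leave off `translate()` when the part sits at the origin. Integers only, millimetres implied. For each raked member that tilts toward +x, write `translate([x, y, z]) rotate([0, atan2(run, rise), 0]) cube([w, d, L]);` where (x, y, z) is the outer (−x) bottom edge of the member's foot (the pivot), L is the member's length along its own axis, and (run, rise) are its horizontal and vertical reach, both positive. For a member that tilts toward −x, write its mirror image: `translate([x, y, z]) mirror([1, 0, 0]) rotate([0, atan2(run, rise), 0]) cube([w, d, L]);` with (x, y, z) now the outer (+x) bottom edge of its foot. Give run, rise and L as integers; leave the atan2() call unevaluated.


translate([154, 0, 528]) cube([103, 1272, 59]);
translate([0, 57, 0]) rotate([0, atan2(154, 528), 0]) cube([28, 59, 550]);
translate([411, 57, 0]) mirror([1, 0, 0]) rotate([0, atan2(154, 528), 0]) cube([28, 59, 550]);
translate([0, 1156, 0]) rotate([0, atan2(154, 528), 0]) cube([28, 59, 550]);
translate([411, 1156, 0]) mirror([1, 0, 0]) rotate([0, atan2(154, 528), 0]) cube([28, 59, 550]);


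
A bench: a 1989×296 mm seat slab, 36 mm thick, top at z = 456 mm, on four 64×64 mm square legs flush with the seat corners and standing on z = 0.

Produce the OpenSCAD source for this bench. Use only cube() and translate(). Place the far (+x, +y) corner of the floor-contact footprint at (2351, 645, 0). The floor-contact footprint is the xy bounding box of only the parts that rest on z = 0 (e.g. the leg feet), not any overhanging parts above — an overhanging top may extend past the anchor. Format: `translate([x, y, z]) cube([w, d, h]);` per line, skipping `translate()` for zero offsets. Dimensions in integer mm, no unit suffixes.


translate([362, 349, 420]) cube([1989, 296, 36]);
translate([362, 349, 0]) cube([64, 64, 420]);
translate([362, 581, 0]) cube([64, 64, 420]);
translate([2287, 349, 0]) cube([64, 64, 420]);
translate([2287, 581, 0]) cube([64, 64, 420]);


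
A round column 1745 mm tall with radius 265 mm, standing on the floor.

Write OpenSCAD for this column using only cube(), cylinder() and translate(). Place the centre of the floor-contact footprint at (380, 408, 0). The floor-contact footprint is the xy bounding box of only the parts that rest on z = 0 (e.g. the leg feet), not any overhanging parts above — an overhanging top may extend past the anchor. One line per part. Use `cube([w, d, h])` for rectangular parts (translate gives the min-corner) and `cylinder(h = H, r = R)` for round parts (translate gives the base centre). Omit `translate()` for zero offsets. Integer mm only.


translate([380, 408, 0]) cylinder(h = 1745, r = 265);


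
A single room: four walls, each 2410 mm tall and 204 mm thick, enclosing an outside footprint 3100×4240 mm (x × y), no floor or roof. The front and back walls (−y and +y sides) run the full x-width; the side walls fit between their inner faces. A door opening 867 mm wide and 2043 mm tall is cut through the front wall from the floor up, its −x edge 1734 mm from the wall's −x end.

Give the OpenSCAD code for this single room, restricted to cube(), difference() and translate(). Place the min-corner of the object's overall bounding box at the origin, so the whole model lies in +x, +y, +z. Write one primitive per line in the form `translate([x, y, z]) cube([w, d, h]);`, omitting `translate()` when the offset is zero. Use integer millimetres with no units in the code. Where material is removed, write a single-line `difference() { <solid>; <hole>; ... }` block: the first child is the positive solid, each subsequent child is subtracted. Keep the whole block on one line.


difference() { cube([3100, 204, 2410]); translate([1734, 0, 0]) cube([867, 204, 2043]); }
translate([0, 4036, 0]) cube([3100, 204, 2410]);
translate([0, 204, 0]) cube([204, 3832, 2410]);
translate([2896, 204, 0]) cube([204, 3832, 2410]);


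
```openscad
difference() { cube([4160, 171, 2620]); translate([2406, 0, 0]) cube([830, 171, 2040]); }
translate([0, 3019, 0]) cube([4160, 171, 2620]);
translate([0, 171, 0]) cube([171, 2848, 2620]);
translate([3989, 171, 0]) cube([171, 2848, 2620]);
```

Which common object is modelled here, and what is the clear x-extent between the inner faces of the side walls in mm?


A single room. The interior width is 3818 mm.

Four walls enclosing a rectangle with a door in the front wall — a room. Outside width 4160 minus two 171 mm walls gives 3818 mm.


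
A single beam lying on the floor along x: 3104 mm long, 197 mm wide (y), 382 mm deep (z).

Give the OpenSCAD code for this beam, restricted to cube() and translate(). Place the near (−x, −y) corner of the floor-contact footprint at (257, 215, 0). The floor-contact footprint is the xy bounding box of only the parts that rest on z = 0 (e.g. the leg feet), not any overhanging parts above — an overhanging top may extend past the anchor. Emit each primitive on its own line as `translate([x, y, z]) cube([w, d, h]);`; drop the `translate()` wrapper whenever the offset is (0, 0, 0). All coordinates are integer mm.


translate([257, 215, 0]) cube([3104, 197, 382]);


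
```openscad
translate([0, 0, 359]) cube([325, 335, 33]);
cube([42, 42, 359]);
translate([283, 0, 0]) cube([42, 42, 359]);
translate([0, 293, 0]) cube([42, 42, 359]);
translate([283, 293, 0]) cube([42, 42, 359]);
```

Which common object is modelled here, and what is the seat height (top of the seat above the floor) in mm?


A stool. The seat height is 392 mm.

A 325×335×33 slab at z = 359 on four corner posts — a stool. The seat top is 359 + 33 = 392 mm.


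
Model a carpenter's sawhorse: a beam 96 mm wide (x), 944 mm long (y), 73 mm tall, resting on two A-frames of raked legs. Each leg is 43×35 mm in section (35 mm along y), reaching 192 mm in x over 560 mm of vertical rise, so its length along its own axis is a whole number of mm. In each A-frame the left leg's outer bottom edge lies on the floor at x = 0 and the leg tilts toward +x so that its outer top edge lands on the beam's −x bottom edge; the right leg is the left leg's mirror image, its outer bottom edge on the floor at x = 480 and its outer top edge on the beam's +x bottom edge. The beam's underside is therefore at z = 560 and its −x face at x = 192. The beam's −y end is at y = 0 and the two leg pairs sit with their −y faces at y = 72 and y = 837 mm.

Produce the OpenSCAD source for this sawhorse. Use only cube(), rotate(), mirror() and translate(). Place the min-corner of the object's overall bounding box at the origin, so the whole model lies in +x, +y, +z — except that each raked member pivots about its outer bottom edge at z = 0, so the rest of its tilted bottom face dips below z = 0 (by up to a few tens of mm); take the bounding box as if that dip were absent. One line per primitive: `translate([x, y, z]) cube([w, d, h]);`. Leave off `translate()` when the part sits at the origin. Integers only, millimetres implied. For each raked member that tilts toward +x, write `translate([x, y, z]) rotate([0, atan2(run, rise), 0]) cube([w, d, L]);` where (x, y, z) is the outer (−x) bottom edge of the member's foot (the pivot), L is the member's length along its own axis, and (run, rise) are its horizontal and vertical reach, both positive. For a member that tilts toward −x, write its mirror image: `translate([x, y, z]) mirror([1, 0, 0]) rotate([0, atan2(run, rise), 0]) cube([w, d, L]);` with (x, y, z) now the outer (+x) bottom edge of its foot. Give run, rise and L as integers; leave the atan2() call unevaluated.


// leg length = √(192² + 560²) = 592
// right-leg outer foot x = 2·192 + 96 = 480
// beam min-corner = (192, 0, 560)
translate([192, 0, 560]) cube([96, 944, 73]);
translate([0, 72, 0]) rotate([0, atan2(192, 560), 0]) cube([43, 35, 592]);
translate([480, 72, 0]) mirror([1, 0, 0]) rotate([0, atan2(192, 560), 0]) cube([43, 35, 592]);
translate([0, 837, 0]) rotate([0, atan2(192, 560), 0]) cube([43, 35, 592]);
translate([480, 837, 0]) mirror([1, 0, 0]) rotate([0, atan2(192, 560), 0]) cube([43, 35, 592]);


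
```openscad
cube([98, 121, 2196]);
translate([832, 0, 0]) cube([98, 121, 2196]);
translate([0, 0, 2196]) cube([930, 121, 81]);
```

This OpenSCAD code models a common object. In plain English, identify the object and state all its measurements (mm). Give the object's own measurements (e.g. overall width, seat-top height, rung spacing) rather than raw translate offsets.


A door frame. The clear opening is 734 mm wide and 2196 mm high. Two 98 mm wide jambs, 121 mm deep, stand either side of the opening from the floor to the top of the opening. A 81 mm thick head sits across the top of both jambs, spanning the full outside width of the frame.


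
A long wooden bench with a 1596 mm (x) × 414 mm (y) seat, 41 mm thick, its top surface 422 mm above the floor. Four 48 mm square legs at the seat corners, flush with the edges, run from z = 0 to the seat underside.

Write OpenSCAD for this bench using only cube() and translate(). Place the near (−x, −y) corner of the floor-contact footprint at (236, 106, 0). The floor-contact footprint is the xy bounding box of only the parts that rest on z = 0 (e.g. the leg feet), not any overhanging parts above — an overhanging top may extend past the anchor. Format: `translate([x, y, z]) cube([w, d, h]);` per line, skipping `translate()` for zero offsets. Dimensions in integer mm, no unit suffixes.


translate([236, 106, 381]) cube([1596, 414, 41]);
translate([236, 106, 0]) cube([48, 48, 381]);
translate([236, 472, 0]) cube([48, 48, 381]);
translate([1784, 106, 0]) cube([48, 48, 381]);
translate([1784, 472, 0]) cube([48, 48, 381]);


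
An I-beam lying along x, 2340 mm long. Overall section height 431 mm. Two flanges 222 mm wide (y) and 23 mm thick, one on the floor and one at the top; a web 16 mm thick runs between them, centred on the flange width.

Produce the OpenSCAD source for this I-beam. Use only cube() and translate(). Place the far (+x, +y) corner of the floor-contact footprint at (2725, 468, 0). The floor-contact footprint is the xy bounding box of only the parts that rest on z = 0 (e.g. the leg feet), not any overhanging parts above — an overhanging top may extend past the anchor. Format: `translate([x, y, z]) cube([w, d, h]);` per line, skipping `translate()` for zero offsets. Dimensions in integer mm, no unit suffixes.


translate([385, 246, 0]) cube([2340, 222, 23]);
translate([385, 349, 23]) cube([2340, 16, 385]);
translate([385, 246, 408]) cube([2340, 222, 23]);


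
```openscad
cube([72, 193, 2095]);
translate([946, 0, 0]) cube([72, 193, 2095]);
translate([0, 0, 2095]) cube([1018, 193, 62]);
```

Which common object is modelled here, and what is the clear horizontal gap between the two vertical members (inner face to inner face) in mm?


A door frame. The clear opening width is 874 mm.

Two 2095 mm tall posts with a header on top — a door frame. The left jamb is 72 mm wide at x = 0; the right jamb starts at x = 946. The clear opening is 946 − 72 = 874 mm.


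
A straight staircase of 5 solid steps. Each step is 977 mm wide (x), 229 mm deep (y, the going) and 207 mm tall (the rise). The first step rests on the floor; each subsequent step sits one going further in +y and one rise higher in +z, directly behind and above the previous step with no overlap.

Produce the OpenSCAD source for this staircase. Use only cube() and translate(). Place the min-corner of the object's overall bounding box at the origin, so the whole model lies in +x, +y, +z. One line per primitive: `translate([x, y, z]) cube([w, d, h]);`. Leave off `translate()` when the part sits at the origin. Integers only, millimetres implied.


cube([977, 229, 207]);
translate([0, 229, 207]) cube([977, 229, 207]);
translate([0, 458, 414]) cube([977, 229, 207]);
translate([0, 687, 621]) cube([977, 229, 207]);
translate([0, 916, 828]) cube([977, 229, 207]);


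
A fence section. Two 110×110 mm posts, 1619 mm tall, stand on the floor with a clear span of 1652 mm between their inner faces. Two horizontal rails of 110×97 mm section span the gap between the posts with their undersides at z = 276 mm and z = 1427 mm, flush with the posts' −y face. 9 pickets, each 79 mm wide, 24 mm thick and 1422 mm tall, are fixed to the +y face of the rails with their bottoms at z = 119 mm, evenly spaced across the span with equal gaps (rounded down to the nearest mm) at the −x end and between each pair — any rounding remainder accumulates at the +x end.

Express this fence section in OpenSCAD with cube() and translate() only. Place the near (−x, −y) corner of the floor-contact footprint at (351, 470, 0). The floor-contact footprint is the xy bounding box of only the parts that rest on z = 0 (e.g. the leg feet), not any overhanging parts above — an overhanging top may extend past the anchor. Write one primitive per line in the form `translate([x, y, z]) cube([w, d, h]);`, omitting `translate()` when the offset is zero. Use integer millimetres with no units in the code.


translate([351, 470, 0]) cube([110, 110, 1619]);
translate([2113, 470, 0]) cube([110, 110, 1619]);
translate([461, 470, 276]) cube([1652, 110, 97]);
translate([461, 470, 1427]) cube([1652, 110, 97]);
translate([555, 580, 119]) cube([79, 24, 1422]);
translate([728, 580, 119]) cube([79, 24, 1422]);
translate([901, 580, 119]) cube([79, 24, 1422]);
translate([1074, 580, 119]) cube([79, 24, 1422]);
translate([1247, 580, 119]) cube([79, 24, 1422]);
translate([1420, 580, 119]) cube([79, 24, 1422]);
translate([1593, 580, 119]) cube([79, 24, 1422]);
translate([1766, 580, 119]) cube([79, 24, 1422]);
translate([1939, 580, 119]) cube([79, 24, 1422]);


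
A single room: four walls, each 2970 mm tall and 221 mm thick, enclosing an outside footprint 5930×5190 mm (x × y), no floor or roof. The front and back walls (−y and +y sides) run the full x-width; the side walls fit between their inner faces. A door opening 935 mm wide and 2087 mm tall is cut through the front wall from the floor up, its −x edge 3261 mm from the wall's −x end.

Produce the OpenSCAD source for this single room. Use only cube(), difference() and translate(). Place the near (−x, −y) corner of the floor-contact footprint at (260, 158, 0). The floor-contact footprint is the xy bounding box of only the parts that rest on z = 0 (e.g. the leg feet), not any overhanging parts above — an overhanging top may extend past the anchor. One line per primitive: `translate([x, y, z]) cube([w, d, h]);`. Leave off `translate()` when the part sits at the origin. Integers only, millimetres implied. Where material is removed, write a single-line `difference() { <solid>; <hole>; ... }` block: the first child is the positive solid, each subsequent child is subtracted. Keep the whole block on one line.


difference() { translate([260, 158, 0]) cube([5930, 221, 2970]); translate([3521, 158, 0]) cube([935, 221, 2087]); }
translate([260, 5127, 0]) cube([5930, 221, 2970]);
translate([260, 379, 0]) cube([221, 4748, 2970]);
translate([5969, 379, 0]) cube([221, 4748, 2970]);


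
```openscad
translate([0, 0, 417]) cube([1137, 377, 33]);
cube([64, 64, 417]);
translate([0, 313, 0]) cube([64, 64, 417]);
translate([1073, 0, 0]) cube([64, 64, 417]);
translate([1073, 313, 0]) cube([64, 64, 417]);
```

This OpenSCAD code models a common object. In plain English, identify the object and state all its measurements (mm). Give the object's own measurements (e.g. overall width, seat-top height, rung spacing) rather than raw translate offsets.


A long wooden bench with a 1137 mm (x) × 377 mm (y) seat, 33 mm thick, its top surface 450 mm above the floor. Four 64 mm square legs at the seat corners, flush with the edges, run from z = 0 to the seat underside.


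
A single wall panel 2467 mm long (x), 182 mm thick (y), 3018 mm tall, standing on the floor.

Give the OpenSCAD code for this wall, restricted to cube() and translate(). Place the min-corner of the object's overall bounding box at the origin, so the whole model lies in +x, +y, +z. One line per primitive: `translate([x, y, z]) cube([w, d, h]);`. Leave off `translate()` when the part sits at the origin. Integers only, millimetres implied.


cube([2467, 182, 3018]);


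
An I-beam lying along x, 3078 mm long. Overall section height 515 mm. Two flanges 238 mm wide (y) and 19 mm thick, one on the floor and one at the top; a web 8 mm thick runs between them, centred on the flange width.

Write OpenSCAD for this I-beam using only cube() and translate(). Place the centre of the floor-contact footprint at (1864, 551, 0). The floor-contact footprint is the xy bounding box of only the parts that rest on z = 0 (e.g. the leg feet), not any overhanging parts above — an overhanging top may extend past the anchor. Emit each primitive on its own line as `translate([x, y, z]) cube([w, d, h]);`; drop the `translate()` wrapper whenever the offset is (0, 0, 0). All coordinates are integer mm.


translate([325, 432, 0]) cube([3078, 238, 19]);
translate([325, 547, 19]) cube([3078, 8, 477]);
translate([325, 432, 496]) cube([3078, 238, 19]);


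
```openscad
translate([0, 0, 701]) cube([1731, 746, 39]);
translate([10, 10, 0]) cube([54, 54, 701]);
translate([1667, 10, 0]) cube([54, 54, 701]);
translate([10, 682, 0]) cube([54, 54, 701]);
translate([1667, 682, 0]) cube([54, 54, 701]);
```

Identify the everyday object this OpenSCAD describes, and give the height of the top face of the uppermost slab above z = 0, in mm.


A table. The table height is 740 mm.

A 1731×746×39 slab sits at z = 701 on four 54 mm square posts — a table. The top surface is at 701 + 39 = 740 mm.


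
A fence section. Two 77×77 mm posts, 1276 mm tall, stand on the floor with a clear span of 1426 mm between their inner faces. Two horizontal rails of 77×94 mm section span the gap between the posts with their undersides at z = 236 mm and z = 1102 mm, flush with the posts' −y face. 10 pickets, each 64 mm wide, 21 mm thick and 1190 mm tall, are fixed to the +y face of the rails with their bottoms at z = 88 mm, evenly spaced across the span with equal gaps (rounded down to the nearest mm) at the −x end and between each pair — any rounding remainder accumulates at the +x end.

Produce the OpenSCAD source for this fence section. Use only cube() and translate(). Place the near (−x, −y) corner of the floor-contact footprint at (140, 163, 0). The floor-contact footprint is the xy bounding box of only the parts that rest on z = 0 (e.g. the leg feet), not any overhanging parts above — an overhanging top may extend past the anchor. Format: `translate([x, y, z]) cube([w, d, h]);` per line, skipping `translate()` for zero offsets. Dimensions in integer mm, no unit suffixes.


translate([140, 163, 0]) cube([77, 77, 1276]);
translate([1643, 163, 0]) cube([77, 77, 1276]);
translate([217, 163, 236]) cube([1426, 77, 94]);
translate([217, 163, 1102]) cube([1426, 77, 94]);
translate([288, 240, 88]) cube([64, 21, 1190]);
translate([423, 240, 88]) cube([64, 21, 1190]);
translate([558, 240, 88]) cube([64, 21, 1190]);
translate([693, 240, 88]) cube([64, 21, 1190]);
translate([828, 240, 88]) cube([64, 21, 1190]);
translate([963, 240, 88]) cube([64, 21, 1190]);
translate([1098, 240, 88]) cube([64, 21, 1190]);
translate([1233, 240, 88]) cube([64, 21, 1190]);
translate([1368, 240, 88]) cube([64, 21, 1190]);
translate([1503, 240, 88]) cube([64, 21, 1190]);


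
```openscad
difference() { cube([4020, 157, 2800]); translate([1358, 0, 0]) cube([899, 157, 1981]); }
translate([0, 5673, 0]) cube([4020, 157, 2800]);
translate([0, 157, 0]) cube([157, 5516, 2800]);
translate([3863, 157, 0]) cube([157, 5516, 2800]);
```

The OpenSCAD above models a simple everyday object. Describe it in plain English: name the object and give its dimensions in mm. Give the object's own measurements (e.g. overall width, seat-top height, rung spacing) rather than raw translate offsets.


A single room: four walls, each 2800 mm tall and 157 mm thick, enclosing an outside footprint 4020×5830 mm (x × y), no floor or roof. The front and back walls (−y and +y sides) run the full x-width; the side walls fit between their inner faces. A door opening 899 mm wide and 1981 mm tall is cut through the front wall from the floor up, its −x edge 1358 mm from the wall's −x end.


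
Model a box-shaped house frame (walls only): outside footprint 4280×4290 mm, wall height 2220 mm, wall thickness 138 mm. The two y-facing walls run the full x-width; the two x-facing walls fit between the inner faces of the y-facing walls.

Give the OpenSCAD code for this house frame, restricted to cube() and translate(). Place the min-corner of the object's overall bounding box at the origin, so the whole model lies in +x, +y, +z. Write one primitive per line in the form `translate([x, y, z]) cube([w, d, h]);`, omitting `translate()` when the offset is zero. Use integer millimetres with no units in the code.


cube([4280, 138, 2220]);
translate([0, 4152, 0]) cube([4280, 138, 2220]);
translate([0, 138, 0]) cube([138, 4014, 2220]);
translate([4142, 138, 0]) cube([138, 4014, 2220]);


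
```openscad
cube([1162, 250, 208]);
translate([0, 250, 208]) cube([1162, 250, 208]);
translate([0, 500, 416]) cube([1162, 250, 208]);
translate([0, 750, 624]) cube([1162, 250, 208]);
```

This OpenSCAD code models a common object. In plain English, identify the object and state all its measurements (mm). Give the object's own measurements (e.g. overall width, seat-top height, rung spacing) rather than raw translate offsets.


A straight staircase of 4 solid steps. Each step is 1162 mm wide (x), 250 mm deep (y, the going) and 208 mm tall (the rise). The first step rests on the floor; each subsequent step sits one going further in +y and one rise higher in +z, directly behind and above the previous step with no overlap.


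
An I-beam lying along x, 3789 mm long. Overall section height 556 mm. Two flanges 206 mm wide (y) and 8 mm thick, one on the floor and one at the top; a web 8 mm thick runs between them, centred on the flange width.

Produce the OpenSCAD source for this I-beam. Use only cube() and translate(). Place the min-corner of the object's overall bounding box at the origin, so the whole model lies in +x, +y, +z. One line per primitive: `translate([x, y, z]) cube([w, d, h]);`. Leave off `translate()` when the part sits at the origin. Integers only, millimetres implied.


cube([3789, 206, 8]);
translate([0, 99, 8]) cube([3789, 8, 540]);
translate([0, 0, 548]) cube([3789, 206, 8]);


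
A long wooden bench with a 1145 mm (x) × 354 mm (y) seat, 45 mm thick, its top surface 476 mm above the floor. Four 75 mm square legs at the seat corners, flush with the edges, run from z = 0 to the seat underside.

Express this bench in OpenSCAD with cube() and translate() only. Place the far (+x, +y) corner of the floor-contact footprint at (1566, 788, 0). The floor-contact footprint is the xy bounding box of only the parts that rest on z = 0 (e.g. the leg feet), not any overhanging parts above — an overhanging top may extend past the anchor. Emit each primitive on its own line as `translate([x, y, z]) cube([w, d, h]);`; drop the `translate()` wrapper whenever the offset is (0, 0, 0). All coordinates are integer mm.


// leg_h = 476 − 45 = 431
translate([421, 434, 431]) cube([1145, 354, 45]);
translate([421, 434, 0]) cube([75, 75, 431]);
translate([421, 713, 0]) cube([75, 75, 431]);
translate([1491, 434, 0]) cube([75, 75, 431]);
translate([1491, 713, 0]) cube([75, 75, 431]);


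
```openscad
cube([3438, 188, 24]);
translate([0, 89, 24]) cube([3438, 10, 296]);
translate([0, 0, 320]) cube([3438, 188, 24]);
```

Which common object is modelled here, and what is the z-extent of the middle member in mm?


An I-beam. The web height is 296 mm.

Two wide flanges with a thin centred web — an I-beam. Overall 344 mm minus two 24 mm flanges gives a web of 344 − 2·24 = 296 mm.


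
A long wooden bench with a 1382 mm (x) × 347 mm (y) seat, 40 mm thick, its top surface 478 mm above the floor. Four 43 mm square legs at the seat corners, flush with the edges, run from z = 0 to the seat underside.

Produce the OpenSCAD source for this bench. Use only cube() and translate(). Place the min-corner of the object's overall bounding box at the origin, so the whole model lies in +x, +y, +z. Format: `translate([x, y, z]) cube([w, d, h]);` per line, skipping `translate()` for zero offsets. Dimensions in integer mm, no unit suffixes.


translate([0, 0, 438]) cube([1382, 347, 40]);
cube([43, 43, 438]);
translate([0, 304, 0]) cube([43, 43, 438]);
translate([1339, 0, 0]) cube([43, 43, 438]);
translate([1339, 304, 0]) cube([43, 43, 438]);


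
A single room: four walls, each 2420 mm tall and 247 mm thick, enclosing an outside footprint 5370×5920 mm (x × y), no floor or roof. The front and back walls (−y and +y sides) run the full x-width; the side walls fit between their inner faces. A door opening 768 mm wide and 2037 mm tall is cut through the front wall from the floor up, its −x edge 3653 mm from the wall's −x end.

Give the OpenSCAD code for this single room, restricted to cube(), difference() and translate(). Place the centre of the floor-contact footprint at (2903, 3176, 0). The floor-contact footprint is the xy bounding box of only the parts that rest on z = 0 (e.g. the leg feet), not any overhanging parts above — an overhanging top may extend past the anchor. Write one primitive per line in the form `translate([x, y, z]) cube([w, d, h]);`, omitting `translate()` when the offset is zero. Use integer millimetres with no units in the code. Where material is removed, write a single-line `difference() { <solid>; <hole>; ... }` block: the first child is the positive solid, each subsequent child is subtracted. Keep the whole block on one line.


difference() { translate([218, 216, 0]) cube([5370, 247, 2420]); translate([3871, 216, 0]) cube([768, 247, 2037]); }
translate([218, 5889, 0]) cube([5370, 247, 2420]);
translate([218, 463, 0]) cube([247, 5426, 2420]);
translate([5341, 463, 0]) cube([247, 5426, 2420]);
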